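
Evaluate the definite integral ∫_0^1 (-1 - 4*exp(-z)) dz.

An antiderivative is F(z) = -z + 4*exp(-z).
Then F(1) - F(0) = (-1 + 4*exp(-1)) - (4) = -5 + 4*exp(-1).

-5 + 4*exp(-1)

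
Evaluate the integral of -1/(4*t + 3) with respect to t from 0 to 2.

-log(11)/4 + log(3)/4

An antiderivative is F(t) = -log(4*t + 3)/4.
Then F(2) - F(0) = (-log(11)/4) - (-log(3)/4) = -log(11)/4 + log(3)/4.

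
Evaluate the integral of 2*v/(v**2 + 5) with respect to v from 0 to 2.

Let u = v**2 + 5, so du = 2*v dv. When v = 0, u = 5; when v = 2, u = 9.
The integral becomes ∫ 1/u du from 5 to 9, with antiderivative log(u).
Back in v: F(v) = log(v**2 + 5).
Then F(2) - F(0) = (log(9)) - (log(5)) = log(9/5).

log(9/5)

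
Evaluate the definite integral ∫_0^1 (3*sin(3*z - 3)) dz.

-1 + cos(3)

Let u = 3*z - 3, so du = 3 dz. When z = 0, u = -3; when z = 1, u = 0.
The integral becomes ∫ sin(u) du from -3 to 0, with antiderivative -cos(u).
Back in z: F(z) = -cos(3*z - 3).
Then F(1) - F(0) = (-1) - (-cos(3)) = -1 + cos(3).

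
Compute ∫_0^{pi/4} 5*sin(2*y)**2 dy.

Use the identity sin^2(2*y) = (1 - cos(4*y))/2.
An antiderivative is F(y) = 5*y/2 - 5*sin(4*y)/8.
Then F(pi/4) - F(0) = (5*pi/8) - (0) = 5*pi/8.

5*pi/8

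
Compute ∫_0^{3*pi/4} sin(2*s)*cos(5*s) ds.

-2/21 + 5*sqrt(2)/42

Use the identity sin(2*s)cos(5*s) = [sin(7*s) + sin(-3*s)]/2.
An antiderivative is F(s) = cos(3*s)/6 - cos(7*s)/14.
Then F(3*pi/4) - F(0) = (5*sqrt(2)/42) - (2/21) = -2/21 + 5*sqrt(2)/42.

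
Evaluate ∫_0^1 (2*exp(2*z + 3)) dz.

Let u = 2*z + 3, so du = 2 dz. When z = 0, u = 3; when z = 1, u = 5.
The integral becomes ∫ exp(u) du from 3 to 5, with antiderivative exp(u).
Back in z: F(z) = exp(2*z + 3).
Then F(1) - F(0) = (exp(5)) - (exp(3)) = -exp(3) + exp(5).

-exp(3) + exp(5)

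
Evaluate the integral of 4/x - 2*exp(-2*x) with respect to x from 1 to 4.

An antiderivative is F(x) = 4*log(x) + exp(-2*x).
Then F(4) - F(1) = (exp(-8) + 8*log(2)) - (exp(-2)) = -exp(-2) + exp(-8) + 8*log(2).

-exp(-2) + exp(-8) + 8*log(2)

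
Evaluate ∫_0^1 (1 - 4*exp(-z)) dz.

An antiderivative is F(z) = z + 4*exp(-z).
Then F(1) - F(0) = (1 + 4*exp(-1)) - (4) = -3 + 4*exp(-1).

-3 + 4*exp(-1)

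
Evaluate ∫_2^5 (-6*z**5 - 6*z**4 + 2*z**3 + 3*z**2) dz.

-188511/10

By the power rule, an antiderivative is F(z) = -z**6 - 6*z**5/5 + z**4/2 + z**3.
Then F(5) - F(2) = (-37875/2) - (-432/5) = -188511/10.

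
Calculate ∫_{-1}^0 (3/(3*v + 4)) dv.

An antiderivative is F(v) = log(3*v + 4).
Then F(0) - F(-1) = (log(4)) - (0) = log(4).

log(4)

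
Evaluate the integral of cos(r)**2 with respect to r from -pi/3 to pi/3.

sqrt(3)/4 + pi/3

Use the identity cos^2(r) = (1 + cos(2*r))/2.
An antiderivative is F(r) = r/2 + sin(2*r)/4.
Then F(pi/3) - F(-pi/3) = (sqrt(3)/8 + pi/6) - (-pi/6 - sqrt(3)/8) = sqrt(3)/4 + pi/3.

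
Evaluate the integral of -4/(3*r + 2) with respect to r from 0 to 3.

-4*log(11)/3 + 4*log(2)/3

An antiderivative is F(r) = -4*log(3*r + 2)/3.
Then F(3) - F(0) = (-4*log(11)/3) - (-4*log(2)/3) = -4*log(11)/3 + 4*log(2)/3.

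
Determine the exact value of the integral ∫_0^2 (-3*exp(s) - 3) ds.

An antiderivative is F(s) = -3*s - 3*exp(s).
Then F(2) - F(0) = (-3*exp(2) - 6) - (-3) = -3*exp(2) - 3.

-3*exp(2) - 3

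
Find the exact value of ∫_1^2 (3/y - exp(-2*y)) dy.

(-exp(2) + 1 + 6*exp(4)*log(2))*exp(-4)/2

An antiderivative is F(y) = 3*log(y) + exp(-2*y)/2.
Then F(2) - F(1) = (exp(-4)/2 + 3*log(2)) - (exp(-2)/2) = (-exp(2) + 1 + 6*exp(4)*log(2))*exp(-4)/2.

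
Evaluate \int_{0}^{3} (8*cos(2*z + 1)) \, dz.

-4*sin(1) + 4*sin(7)

Let u = 2*z + 1, so du = 2 dz. When z = 0, u = 1; when z = 3, u = 7.
The integral becomes 4·∫ cos(u) du from 1 to 7, with antiderivative 4*sin(u).
Back in z: F(z) = 4*sin(2*z + 1).
Then F(3) - F(0) = (4*sin(7)) - (4*sin(1)) = -4*sin(1) + 4*sin(7).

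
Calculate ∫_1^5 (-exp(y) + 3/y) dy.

-exp(5) + exp(1) + 3*log(5)

An antiderivative is F(y) = -exp(y) + 3*log(y).
Then F(5) - F(1) = (-exp(5) + 3*log(5)) - (-exp(1)) = -exp(5) + exp(1) + 3*log(5).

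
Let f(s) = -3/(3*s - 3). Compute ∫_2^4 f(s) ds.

An antiderivative is F(s) = -log(3*s - 3).
Then F(4) - F(2) = (-log(9)) - (-log(3)) = -log(3).

-log(3)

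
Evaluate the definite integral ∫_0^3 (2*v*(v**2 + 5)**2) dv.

Let u = v**2 + 5, so du = 2*v dv. When v = 0, u = 5; when v = 3, u = 14.
The integral becomes ∫ u**2 du from 5 to 14, with antiderivative u**3/3.
Back in v: F(v) = (v**2 + 5)**3/3.
Then F(3) - F(0) = (2744/3) - (125/3) = 873.

873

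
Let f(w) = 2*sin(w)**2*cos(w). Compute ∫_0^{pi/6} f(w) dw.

Let u = sin(w), so du = cos(w) dw. When w = 0, u = 0; when w = pi/6, u = 1/2.
The integral becomes 2·∫ u**2 du from 0 to 1/2, with antiderivative 2*u**3/3.
Back in w: F(w) = 2*sin(w)**3/3.
Then F(pi/6) - F(0) = (1/12) - (0) = 1/12.

1/12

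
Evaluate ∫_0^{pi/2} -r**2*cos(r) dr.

Integrate by parts twice (u = r^2, dv = -cos(r) dr).
An antiderivative is F(r) = -r**2*sin(r) - 2*r*cos(r) + 2*sin(r).
Then F(pi/2) - F(0) = (2 - pi**2/4) - (0) = 2 - pi**2/4.

2 - pi**2/4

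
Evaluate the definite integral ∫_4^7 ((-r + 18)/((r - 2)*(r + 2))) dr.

-5*log(3) + log(2) + 4*log(5)

Factor the denominator: r**2 - 4 = (r + 2)(r - 2).
Partial fractions: (-r + 18)/((r - 2)*(r + 2)) = -5/(r + 2) + 4/(r - 2).
An antiderivative is F(r) = 4*log(r - 2) - 5*log(r + 2).
Then F(7) - F(4) = (-10*log(3) + 4*log(5)) - (-5*log(3) - log(2)) = -5*log(3) + log(2) + 4*log(5).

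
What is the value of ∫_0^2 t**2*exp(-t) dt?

Integrate by parts twice (u = t^2, dv = exp(-t) dt).
An antiderivative is F(t) = (-t**2 - 2*t - 2)*exp(-t).
Then F(2) - F(0) = (-10*exp(-2)) - (-2) = 2 - 10*exp(-2).

2 - 10*exp(-2)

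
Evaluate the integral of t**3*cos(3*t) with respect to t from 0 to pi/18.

-sqrt(3)/27 - pi/162 + pi**3/34992 + sqrt(3)*pi**2/1944 + 2/27

Integrate by parts 3 times (u = t^3, dv = cos(3*t) dt).
An antiderivative is F(t) = t**3*sin(3*t)/3 + t**2*cos(3*t)/3 - 2*t*sin(3*t)/9 - 2*cos(3*t)/27.
Then F(pi/18) - F(0) = (-sqrt(3)/27 - pi/162 + pi**3/34992 + sqrt(3)*pi**2/1944) - (-2/27) = -sqrt(3)/27 - pi/162 + pi**3/34992 + sqrt(3)*pi**2/1944 + 2/27.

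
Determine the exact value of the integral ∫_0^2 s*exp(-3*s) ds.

(-7 + exp(6))*exp(-6)/9

Integrate by parts once (u = s, dv = exp(-3*s) ds).
An antiderivative is F(s) = (-3*s - 1)*exp(-3*s)/9.
Then F(2) - F(0) = (-7*exp(-6)/9) - (-1/9) = (-7 + exp(6))*exp(-6)/9.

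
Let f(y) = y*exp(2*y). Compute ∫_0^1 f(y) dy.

Integrate by parts once (u = y, dv = exp(2*y) dy).
An antiderivative is F(y) = (2*y - 1)*exp(2*y)/4.
Then F(1) - F(0) = (exp(2)/4) - (-1/4) = 1/4 + exp(2)/4.

1/4 + exp(2)/4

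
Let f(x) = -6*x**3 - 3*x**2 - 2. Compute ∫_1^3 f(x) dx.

-150

By the power rule, an antiderivative is F(x) = -3*x**4/2 - x**3 - 2*x.
Then F(3) - F(1) = (-309/2) - (-9/2) = -150.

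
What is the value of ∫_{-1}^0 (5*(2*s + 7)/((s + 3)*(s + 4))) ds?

Factor the denominator: s**2 + 7*s + 12 = (s + 4)(s + 3).
Partial fractions: 5*(2*s + 7)/((s + 3)*(s + 4)) = 5/(s + 4) + 5/(s + 3).
An antiderivative is F(s) = 5*log(s + 3) + 5*log(s + 4).
Then F(0) - F(-1) = (5*log(3) + 10*log(2)) - (5*log(2) + 5*log(3)) = log(32).

log(32)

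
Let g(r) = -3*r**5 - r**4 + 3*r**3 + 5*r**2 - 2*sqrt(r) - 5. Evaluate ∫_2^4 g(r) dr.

By the power rule, an antiderivative is F(r) = -r**6/2 - r**5/5 + 3*r**4/4 - 4*r**(3/2)/3 + 5*r**3/3 - 5*r.
Then F(4) - F(2) = (-9924/5) - (-346/15 - 8*sqrt(2)/3) = -29426/15 + 8*sqrt(2)/3.

-29426/15 + 8*sqrt(2)/3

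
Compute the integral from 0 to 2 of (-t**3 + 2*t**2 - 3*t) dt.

-14/3

By the power rule, an antiderivative is F(t) = -t**4/4 + 2*t**3/3 - 3*t**2/2.
Then F(2) - F(0) = (-14/3) - (0) = -14/3.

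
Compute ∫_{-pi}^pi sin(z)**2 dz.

pi

Use the identity sin^2(z) = (1 - cos(2*z))/2.
An antiderivative is F(z) = z/2 - sin(2*z)/4.
Then F(pi) - F(-pi) = (pi/2) - (-pi/2) = pi.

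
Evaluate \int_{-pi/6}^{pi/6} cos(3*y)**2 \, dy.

pi/6

Use the identity cos^2(3*y) = (1 + cos(6*y))/2.
An antiderivative is F(y) = y/2 + sin(6*y)/12.
Then F(pi/6) - F(-pi/6) = (pi/12) - (-pi/12) = pi/6.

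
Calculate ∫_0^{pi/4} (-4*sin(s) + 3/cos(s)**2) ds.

An antiderivative is F(s) = 4*cos(s) + 3*tan(s).
Then F(pi/4) - F(0) = (2*sqrt(2) + 3) - (4) = -1 + 2*sqrt(2).

-1 + 2*sqrt(2)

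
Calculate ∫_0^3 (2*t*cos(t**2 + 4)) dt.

Let u = t**2 + 4, so du = 2*t dt. When t = 0, u = 4; when t = 3, u = 13.
The integral becomes ∫ cos(u) du from 4 to 13, with antiderivative sin(u).
Back in t: F(t) = sin(t**2 + 4).
Then F(3) - F(0) = (sin(13)) - (sin(4)) = sin(13) - sin(4).

sin(13) - sin(4)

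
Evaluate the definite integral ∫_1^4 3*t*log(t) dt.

-45/4 + 48*log(2)

Integrate by parts once (u = ln t, dv = 3*t dt).
An antiderivative is F(t) = 3*t**2*(2*log(t) - 1)/4.
Then F(4) - F(1) = (-12 + 48*log(2)) - (-3/4) = -45/4 + 48*log(2).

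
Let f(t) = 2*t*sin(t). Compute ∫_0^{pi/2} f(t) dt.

2

Integrate by parts once (u = t, dv = 2*sin(t) dt).
An antiderivative is F(t) = -2*t*cos(t) + 2*sin(t).
Then F(pi/2) - F(0) = (2) - (0) = 2.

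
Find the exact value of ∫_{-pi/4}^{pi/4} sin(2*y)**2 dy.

pi/4

Use the identity sin^2(2*y) = (1 - cos(4*y))/2.
An antiderivative is F(y) = y/2 - sin(4*y)/8.
Then F(pi/4) - F(-pi/4) = (pi/8) - (-pi/8) = pi/4.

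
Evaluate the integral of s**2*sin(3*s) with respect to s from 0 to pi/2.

-pi/9 - 2/27

Integrate by parts twice (u = s^2, dv = sin(3*s) ds).
An antiderivative is F(s) = -s**2*cos(3*s)/3 + 2*s*sin(3*s)/9 + 2*cos(3*s)/27.
Then F(pi/2) - F(0) = (-pi/9) - (2/27) = -pi/9 - 2/27.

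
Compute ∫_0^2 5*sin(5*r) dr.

Let u = 5*r, so du = 5 dr. When r = 0, u = 0; when r = 2, u = 10.
The integral becomes ∫ sin(u) du from 0 to 10, with antiderivative -cos(u).
Back in r: F(r) = -cos(5*r).
Then F(2) - F(0) = (-cos(10)) - (-1) = 1 - cos(10).

1 - cos(10)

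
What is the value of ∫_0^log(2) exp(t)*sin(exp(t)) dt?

-cos(2) + cos(1)

Let u = exp(t), so du = exp(t) dt. When t = 0, u = 1; when t = log(2), u = 2.
The integral becomes ∫ sin(u) du from 1 to 2, with antiderivative -cos(u).
Back in t: F(t) = -cos(exp(t)).
Then F(log(2)) - F(0) = (-cos(2)) - (-cos(1)) = -cos(2) + cos(1).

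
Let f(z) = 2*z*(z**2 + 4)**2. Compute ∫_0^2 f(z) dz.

Let u = z**2 + 4, so du = 2*z dz. When z = 0, u = 4; when z = 2, u = 8.
The integral becomes ∫ u**2 du from 4 to 8, with antiderivative u**3/3.
Back in z: F(z) = (z**2 + 4)**3/3.
Then F(2) - F(0) = (512/3) - (64/3) = 448/3.

448/3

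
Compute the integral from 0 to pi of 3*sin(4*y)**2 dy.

3*pi/2

Use the identity sin^2(4*y) = (1 - cos(8*y))/2.
An antiderivative is F(y) = 3*y/2 - 3*sin(8*y)/16.
Then F(pi) - F(0) = (3*pi/2) - (0) = 3*pi/2.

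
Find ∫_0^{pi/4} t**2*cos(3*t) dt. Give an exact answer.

sqrt(2)*(-24*pi - 32 + 9*pi**2)/864

Integrate by parts twice (u = t^2, dv = cos(3*t) dt).
An antiderivative is F(t) = t**2*sin(3*t)/3 + 2*t*cos(3*t)/9 - 2*sin(3*t)/27.
Then F(pi/4) - F(0) = (sqrt(2)*(-24*pi - 32 + 9*pi**2)/864) - (0) = sqrt(2)*(-24*pi - 32 + 9*pi**2)/864.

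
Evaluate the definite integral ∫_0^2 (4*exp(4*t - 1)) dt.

-(1 - exp(8))*exp(-1)

Let u = 4*t - 1, so du = 4 dt. When t = 0, u = -1; when t = 2, u = 7.
The integral becomes ∫ exp(u) du from -1 to 7, with antiderivative exp(u).
Back in t: F(t) = exp(4*t - 1).
Then F(2) - F(0) = (exp(7)) - (exp(-1)) = -(1 - exp(8))*exp(-1).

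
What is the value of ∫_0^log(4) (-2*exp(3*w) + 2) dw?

An antiderivative is F(w) = -2*exp(3*w)/3 + 2*w.
Then F(log(4)) - F(0) = (-128/3 + log(16)) - (-2/3) = -42 + log(16).

-42 + log(16)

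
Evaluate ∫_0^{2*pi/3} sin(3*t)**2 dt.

Use the identity sin^2(3*t) = (1 - cos(6*t))/2.
An antiderivative is F(t) = t/2 - sin(6*t)/12.
Then F(2*pi/3) - F(0) = (pi/3) - (0) = pi/3.

pi/3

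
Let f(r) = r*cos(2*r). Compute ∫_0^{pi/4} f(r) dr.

-1/4 + pi/8

Integrate by parts once (u = r, dv = cos(2*r) dr).
An antiderivative is F(r) = r*sin(2*r)/2 + cos(2*r)/4.
Then F(pi/4) - F(0) = (pi/8) - (1/4) = -1/4 + pi/8.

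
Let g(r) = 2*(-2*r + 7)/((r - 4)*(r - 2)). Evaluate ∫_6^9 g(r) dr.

-3*log(7) - log(5) + 7*log(2)

Factor the denominator: r**2 - 6*r + 8 = (r - 2)(r - 4).
Partial fractions: 2*(-2*r + 7)/((r - 4)*(r - 2)) = -3/(r - 2) - 1/(r - 4).
An antiderivative is F(r) = -log(r - 4) - 3*log(r - 2).
Then F(9) - F(6) = (-3*log(7) - log(5)) - (-7*log(2)) = -3*log(7) - log(5) + 7*log(2).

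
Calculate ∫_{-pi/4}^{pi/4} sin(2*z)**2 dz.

pi/4

Use the identity sin^2(2*z) = (1 - cos(4*z))/2.
An antiderivative is F(z) = z/2 - sin(4*z)/8.
Then F(pi/4) - F(-pi/4) = (pi/8) - (-pi/8) = pi/4.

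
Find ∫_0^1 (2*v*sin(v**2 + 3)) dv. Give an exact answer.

Let u = v**2 + 3, so du = 2*v dv. When v = 0, u = 3; when v = 1, u = 4.
The integral becomes ∫ sin(u) du from 3 to 4, with antiderivative -cos(u).
Back in v: F(v) = -cos(v**2 + 3).
Then F(1) - F(0) = (-cos(4)) - (-cos(3)) = cos(3) - cos(4).

cos(3) - cos(4)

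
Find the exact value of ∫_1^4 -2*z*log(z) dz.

Integrate by parts once (u = ln z, dv = -2*z dz).
An antiderivative is F(z) = -z**2*(2*log(z) - 1)/2.
Then F(4) - F(1) = (8 - 32*log(2)) - (1/2) = 15/2 - 32*log(2).

15/2 - 32*log(2)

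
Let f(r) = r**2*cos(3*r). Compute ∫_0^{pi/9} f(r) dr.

Integrate by parts twice (u = r^2, dv = cos(3*r) dr).
An antiderivative is F(r) = r**2*sin(3*r)/3 + 2*r*cos(3*r)/9 - 2*sin(3*r)/27.
Then F(pi/9) - F(0) = (-sqrt(3)/27 + sqrt(3)*pi**2/486 + pi/81) - (0) = -sqrt(3)/27 + sqrt(3)*pi**2/486 + pi/81.

-sqrt(3)/27 + sqrt(3)*pi**2/486 + pi/81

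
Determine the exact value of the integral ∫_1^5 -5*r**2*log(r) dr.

620/9 - 625*log(5)/3

Integrate by parts once (u = ln r, dv = -5*r**2 dr).
An antiderivative is F(r) = -5*r**3*(3*log(r) - 1)/9.
Then F(5) - F(1) = (625/9 - 625*log(5)/3) - (5/9) = 620/9 - 625*log(5)/3.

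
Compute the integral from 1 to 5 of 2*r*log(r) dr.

Integrate by parts once (u = ln r, dv = 2*r dr).
An antiderivative is F(r) = r**2*(2*log(r) - 1)/2.
Then F(5) - F(1) = (-25/2 + 25*log(5)) - (-1/2) = -12 + 25*log(5).

-12 + 25*log(5)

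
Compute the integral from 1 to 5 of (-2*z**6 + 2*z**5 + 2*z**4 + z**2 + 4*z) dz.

-1656292/105

By the power rule, an antiderivative is F(z) = -2*z**7/7 + z**6/3 + 2*z**5/5 + z**3/3 + 2*z**2.
Then F(5) - F(1) = (-110400/7) - (292/105) = -1656292/105.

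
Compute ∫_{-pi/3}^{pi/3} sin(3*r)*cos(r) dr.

Use the identity sin(3*r)cos(r) = [sin(4*r) + sin(2*r)]/2.
An antiderivative is F(r) = -cos(2*r)/4 - cos(4*r)/8.
Then F(pi/3) - F(-pi/3) = (3/16) - (3/16) = 0.

0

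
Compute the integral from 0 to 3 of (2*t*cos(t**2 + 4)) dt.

Let u = t**2 + 4, so du = 2*t dt. When t = 0, u = 4; when t = 3, u = 13.
The integral becomes ∫ cos(u) du from 4 to 13, with antiderivative sin(u).
Back in t: F(t) = sin(t**2 + 4).
Then F(3) - F(0) = (sin(13)) - (sin(4)) = sin(13) - sin(4).

sin(13) - sin(4)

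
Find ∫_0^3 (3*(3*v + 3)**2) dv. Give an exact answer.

567

Let u = 3*v + 3, so du = 3 dv. When v = 0, u = 3; when v = 3, u = 12.
The integral becomes ∫ u**2 du from 3 to 12, with antiderivative u**3/3.
Back in v: F(v) = (3*v + 3)**3/3.
Then F(3) - F(0) = (576) - (9) = 567.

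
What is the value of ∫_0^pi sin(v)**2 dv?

Use the identity sin^2(v) = (1 - cos(2*v))/2.
An antiderivative is F(v) = v/2 - sin(2*v)/4.
Then F(pi) - F(0) = (pi/2) - (0) = pi/2.

pi/2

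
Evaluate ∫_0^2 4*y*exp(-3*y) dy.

4/9 - 28*exp(-6)/9

Integrate by parts once (u = y, dv = 4*exp(-3*y) dy).
An antiderivative is F(y) = (-12*y - 4)*exp(-3*y)/9.
Then F(2) - F(0) = (-28*exp(-6)/9) - (-4/9) = 4/9 - 28*exp(-6)/9.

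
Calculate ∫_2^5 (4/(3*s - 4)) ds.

An antiderivative is F(s) = 4*log(3*s - 4)/3.
Then F(5) - F(2) = (4*log(11)/3) - (4*log(2)/3) = -4*log(2)/3 + 4*log(11)/3.

-4*log(2)/3 + 4*log(11)/3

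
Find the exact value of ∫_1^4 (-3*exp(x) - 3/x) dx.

-3*exp(4) - 3*log(4) + 3*exp(1)

An antiderivative is F(x) = -3*exp(x) - 3*log(x).
Then F(4) - F(1) = (-3*exp(4) - 3*log(4)) - (-3*exp(1)) = -3*exp(4) - 3*log(4) + 3*exp(1).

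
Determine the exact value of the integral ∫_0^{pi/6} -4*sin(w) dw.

An antiderivative is F(w) = 4*cos(w).
Then F(pi/6) - F(0) = (2*sqrt(3)) - (4) = -4 + 2*sqrt(3).

-4 + 2*sqrt(3)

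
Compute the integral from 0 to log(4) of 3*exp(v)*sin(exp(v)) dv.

Let u = exp(v), so du = exp(v) dv. When v = 0, u = 1; when v = log(4), u = 4.
The integral becomes 3·∫ sin(u) du from 1 to 4, with antiderivative -3*cos(u).
Back in v: F(v) = -3*cos(exp(v)).
Then F(log(4)) - F(0) = (-3*cos(4)) - (-3*cos(1)) = 3*cos(1) - 3*cos(4).

3*cos(1) - 3*cos(4)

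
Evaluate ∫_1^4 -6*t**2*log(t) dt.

Integrate by parts once (u = ln t, dv = -6*t**2 dt).
An antiderivative is F(t) = -2*t**3*(3*log(t) - 1)/3.
Then F(4) - F(1) = (128/3 - 256*log(2)) - (2/3) = 42 - 256*log(2).

42 - 256*log(2)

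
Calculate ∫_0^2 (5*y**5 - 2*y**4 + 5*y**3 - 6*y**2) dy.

By the power rule, an antiderivative is F(y) = 5*y**6/6 - 2*y**5/5 + 5*y**4/4 - 2*y**3.
Then F(2) - F(0) = (668/15) - (0) = 668/15.

668/15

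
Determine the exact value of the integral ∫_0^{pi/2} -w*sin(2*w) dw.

Integrate by parts once (u = w, dv = -sin(2*w) dw).
An antiderivative is F(w) = w*cos(2*w)/2 - sin(2*w)/4.
Then F(pi/2) - F(0) = (-pi/4) - (0) = -pi/4.

-pi/4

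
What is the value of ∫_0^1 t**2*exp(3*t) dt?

Integrate by parts twice (u = t^2, dv = exp(3*t) dt).
An antiderivative is F(t) = (9*t**2 - 6*t + 2)*exp(3*t)/27.
Then F(1) - F(0) = (5*exp(3)/27) - (2/27) = -2/27 + 5*exp(3)/27.

-2/27 + 5*exp(3)/27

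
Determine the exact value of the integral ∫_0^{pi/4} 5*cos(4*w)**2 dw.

5*pi/8

Use the identity cos^2(4*w) = (1 + cos(8*w))/2.
An antiderivative is F(w) = 5*w/2 + 5*sin(8*w)/16.
Then F(pi/4) - F(0) = (5*pi/8) - (0) = 5*pi/8.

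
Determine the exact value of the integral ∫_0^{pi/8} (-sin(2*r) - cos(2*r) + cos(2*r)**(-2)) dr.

An antiderivative is F(r) = -sin(2*r)/2 + cos(2*r)/2 + tan(2*r)/2.
Then F(pi/8) - F(0) = (1/2) - (1/2) = 0.

0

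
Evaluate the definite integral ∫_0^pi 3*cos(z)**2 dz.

3*pi/2

Use the identity cos^2(z) = (1 + cos(2*z))/2.
An antiderivative is F(z) = 3*z/2 + 3*sin(2*z)/4.
Then F(pi) - F(0) = (3*pi/2) - (0) = 3*pi/2.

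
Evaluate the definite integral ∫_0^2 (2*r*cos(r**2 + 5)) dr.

Let u = r**2 + 5, so du = 2*r dr. When r = 0, u = 5; when r = 2, u = 9.
The integral becomes ∫ cos(u) du from 5 to 9, with antiderivative sin(u).
Back in r: F(r) = sin(r**2 + 5).
Then F(2) - F(0) = (sin(9)) - (sin(5)) = sin(9) - sin(5).

sin(9) - sin(5)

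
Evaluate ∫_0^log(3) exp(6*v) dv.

Let u = exp(v), so du = exp(v) dv. When v = 0, u = 1; when v = log(3), u = 3.
The integral becomes ∫ u**5 du from 1 to 3, with antiderivative u**6/6.
Back in v: F(v) = exp(6*v)/6.
Then F(log(3)) - F(0) = (243/2) - (1/6) = 364/3.

364/3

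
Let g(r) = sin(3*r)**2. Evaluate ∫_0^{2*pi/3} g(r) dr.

pi/3

Use the identity sin^2(3*r) = (1 - cos(6*r))/2.
An antiderivative is F(r) = r/2 - sin(6*r)/12.
Then F(2*pi/3) - F(0) = (pi/3) - (0) = pi/3.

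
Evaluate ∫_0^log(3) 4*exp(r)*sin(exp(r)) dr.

Let u = exp(r), so du = exp(r) dr. When r = 0, u = 1; when r = log(3), u = 3.
The integral becomes 4·∫ sin(u) du from 1 to 3, with antiderivative -4*cos(u).
Back in r: F(r) = -4*cos(exp(r)).
Then F(log(3)) - F(0) = (-4*cos(3)) - (-4*cos(1)) = 4*cos(1) - 4*cos(3).

4*cos(1) - 4*cos(3)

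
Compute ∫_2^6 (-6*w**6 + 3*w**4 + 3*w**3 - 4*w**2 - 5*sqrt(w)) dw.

-24623168/105 - 20*sqrt(6) + 20*sqrt(2)/3

By the power rule, an antiderivative is F(w) = -6*w**7/7 + 3*w**5/5 + 3*w**4/4 - 10*w**(3/2)/3 - 4*w**3/3.
Then F(6) - F(2) = (-8210844/35 - 20*sqrt(6)) - (-9364/105 - 20*sqrt(2)/3) = -24623168/105 - 20*sqrt(6) + 20*sqrt(2)/3.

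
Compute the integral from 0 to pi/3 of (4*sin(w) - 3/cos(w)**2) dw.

An antiderivative is F(w) = -4*cos(w) - 3*tan(w).
Then F(pi/3) - F(0) = (-3*sqrt(3) - 2) - (-4) = 2 - 3*sqrt(3).

2 - 3*sqrt(3)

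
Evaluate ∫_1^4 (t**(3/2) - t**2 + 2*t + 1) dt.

47/5

By the power rule, an antiderivative is F(t) = 2*t**(5/2)/5 - t**3/3 + t**2 + t.
Then F(4) - F(1) = (172/15) - (31/15) = 47/5.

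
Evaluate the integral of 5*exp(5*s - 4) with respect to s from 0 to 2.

Let u = 5*s - 4, so du = 5 ds. When s = 0, u = -4; when s = 2, u = 6.
The integral becomes ∫ exp(u) du from -4 to 6, with antiderivative exp(u).
Back in s: F(s) = exp(5*s - 4).
Then F(2) - F(0) = (exp(6)) - (exp(-4)) = -(1 - exp(10))*exp(-4).

-(1 - exp(10))*exp(-4)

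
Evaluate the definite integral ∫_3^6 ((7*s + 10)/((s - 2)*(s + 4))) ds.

-3*log(7) + 3*log(5) + 11*log(2)

Factor the denominator: s**2 + 2*s - 8 = (s + 4)(s - 2).
Partial fractions: (7*s + 10)/((s - 2)*(s + 4)) = 3/(s + 4) + 4/(s - 2).
An antiderivative is F(s) = 4*log(s - 2) + 3*log(s + 4).
Then F(6) - F(3) = (3*log(5) + 11*log(2)) - (3*log(7)) = -3*log(7) + 3*log(5) + 11*log(2).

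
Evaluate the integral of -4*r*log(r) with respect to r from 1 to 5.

24 - 50*log(5)

Integrate by parts once (u = ln r, dv = -4*r dr).
An antiderivative is F(r) = -r**2*(2*log(r) - 1).
Then F(5) - F(1) = (25 - 50*log(5)) - (1) = 24 - 50*log(5).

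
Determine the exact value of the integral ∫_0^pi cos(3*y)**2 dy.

Use the identity cos^2(3*y) = (1 + cos(6*y))/2.
An antiderivative is F(y) = y/2 + sin(6*y)/12.
Then F(pi) - F(0) = (pi/2) - (0) = pi/2.

pi/2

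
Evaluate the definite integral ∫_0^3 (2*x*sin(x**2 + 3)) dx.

Let u = x**2 + 3, so du = 2*x dx. When x = 0, u = 3; when x = 3, u = 12.
The integral becomes ∫ sin(u) du from 3 to 12, with antiderivative -cos(u).
Back in x: F(x) = -cos(x**2 + 3).
Then F(3) - F(0) = (-cos(12)) - (-cos(3)) = cos(3) - cos(12).

cos(3) - cos(12)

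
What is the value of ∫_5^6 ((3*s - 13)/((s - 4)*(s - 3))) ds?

log(81/32)

Factor the denominator: s**2 - 7*s + 12 = (s - 3)(s - 4).
Partial fractions: (3*s - 13)/((s - 4)*(s - 3)) = 4/(s - 3) - 1/(s - 4).
An antiderivative is F(s) = -log(s - 4) + 4*log(s - 3).
Then F(6) - F(5) = (log(81/2)) - (log(16)) = log(81/32).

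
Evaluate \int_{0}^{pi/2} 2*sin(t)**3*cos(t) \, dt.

1/2

Let u = sin(t), so du = cos(t) dt. When t = 0, u = 0; when t = pi/2, u = 1.
The integral becomes 2·∫ u**3 du from 0 to 1, with antiderivative u**4/2.
Back in t: F(t) = sin(t)**4/2.
Then F(pi/2) - F(0) = (1/2) - (0) = 1/2.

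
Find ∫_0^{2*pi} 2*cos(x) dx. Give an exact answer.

0

An antiderivative is F(x) = 2*sin(x).
Then F(2*pi) - F(0) = (0) - (0) = 0.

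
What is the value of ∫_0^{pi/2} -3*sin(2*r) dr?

An antiderivative is F(r) = 3*cos(2*r)/2.
Then F(pi/2) - F(0) = (-3/2) - (3/2) = -3.

-3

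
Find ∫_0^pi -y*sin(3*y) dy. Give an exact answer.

-pi/3

Integrate by parts once (u = y, dv = -sin(3*y) dy).
An antiderivative is F(y) = y*cos(3*y)/3 - sin(3*y)/9.
Then F(pi) - F(0) = (-pi/3) - (0) = -pi/3.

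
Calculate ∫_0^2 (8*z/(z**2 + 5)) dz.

-4*log(5) + 8*log(3)

Let u = z**2 + 5, so du = 2*z dz. When z = 0, u = 5; when z = 2, u = 9.
The integral becomes 4·∫ 1/u du from 5 to 9, with antiderivative 4*log(u).
Back in z: F(z) = 4*log(z**2 + 5).
Then F(2) - F(0) = (8*log(3)) - (4*log(5)) = -4*log(5) + 8*log(3).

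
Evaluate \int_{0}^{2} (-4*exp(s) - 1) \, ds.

2 - 4*exp(2)

An antiderivative is F(s) = -s - 4*exp(s).
Then F(2) - F(0) = (-4*exp(2) - 2) - (-4) = 2 - 4*exp(2).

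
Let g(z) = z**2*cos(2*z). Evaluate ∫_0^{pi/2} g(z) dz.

Integrate by parts twice (u = z^2, dv = cos(2*z) dz).
An antiderivative is F(z) = z**2*sin(2*z)/2 + z*cos(2*z)/2 - sin(2*z)/4.
Then F(pi/2) - F(0) = (-pi/4) - (0) = -pi/4.

-pi/4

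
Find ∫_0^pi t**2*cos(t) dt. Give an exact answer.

-2*pi

Integrate by parts twice (u = t^2, dv = cos(t) dt).
An antiderivative is F(t) = t**2*sin(t) + 2*t*cos(t) - 2*sin(t).
Then F(pi) - F(0) = (-2*pi) - (0) = -2*pi.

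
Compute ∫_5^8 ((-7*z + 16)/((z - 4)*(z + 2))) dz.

Factor the denominator: z**2 - 2*z - 8 = (z + 2)(z - 4).
Partial fractions: (-7*z + 16)/((z - 4)*(z + 2)) = -5/(z + 2) - 2/(z - 4).
An antiderivative is F(z) = -2*log(z - 4) - 5*log(z + 2).
Then F(8) - F(5) = (-5*log(5) - 9*log(2)) - (-5*log(7)) = -5*log(5) - 9*log(2) + 5*log(7).

-5*log(5) - 9*log(2) + 5*log(7)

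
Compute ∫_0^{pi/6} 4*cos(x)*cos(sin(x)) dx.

Let u = sin(x), so du = cos(x) dx. When x = 0, u = 0; when x = pi/6, u = 1/2.
The integral becomes 4·∫ cos(u) du from 0 to 1/2, with antiderivative 4*sin(u).
Back in x: F(x) = 4*sin(sin(x)).
Then F(pi/6) - F(0) = (4*sin(1/2)) - (0) = 4*sin(1/2).

4*sin(1/2)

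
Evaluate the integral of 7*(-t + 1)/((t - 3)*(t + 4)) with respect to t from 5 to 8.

-8*log(2) - 2*log(5) + 5*log(3)

Factor the denominator: t**2 + t - 12 = (t + 4)(t - 3).
Partial fractions: 7*(-t + 1)/((t - 3)*(t + 4)) = -5/(t + 4) - 2/(t - 3).
An antiderivative is F(t) = -2*log(t - 3) - 5*log(t + 4).
Then F(8) - F(5) = (-10*log(2) - 5*log(3) - 2*log(5)) - (-10*log(3) - 2*log(2)) = -8*log(2) - 2*log(5) + 5*log(3).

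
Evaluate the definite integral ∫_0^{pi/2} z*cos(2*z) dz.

Integrate by parts once (u = z, dv = cos(2*z) dz).
An antiderivative is F(z) = z*sin(2*z)/2 + cos(2*z)/4.
Then F(pi/2) - F(0) = (-1/4) - (1/4) = -1/2.

-1/2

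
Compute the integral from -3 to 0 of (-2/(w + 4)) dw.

-log(16)

An antiderivative is F(w) = -2*log(w + 4).
Then F(0) - F(-3) = (-log(16)) - (0) = -log(16).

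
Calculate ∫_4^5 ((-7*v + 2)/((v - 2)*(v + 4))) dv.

Factor the denominator: v**2 + 2*v - 8 = (v + 4)(v - 2).
Partial fractions: (-7*v + 2)/((v - 2)*(v + 4)) = -5/(v + 4) - 2/(v - 2).
An antiderivative is F(v) = -2*log(v - 2) - 5*log(v + 4).
Then F(5) - F(4) = (-12*log(3)) - (-17*log(2)) = -12*log(3) + 17*log(2).

-12*log(3) + 17*log(2)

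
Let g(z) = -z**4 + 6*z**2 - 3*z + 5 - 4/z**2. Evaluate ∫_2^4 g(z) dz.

-477/5

By the power rule, an antiderivative is F(z) = -z**5/5 + 2*z**3 - 3*z**2/2 + 5*z + 4/z.
Then F(4) - F(2) = (-399/5) - (78/5) = -477/5.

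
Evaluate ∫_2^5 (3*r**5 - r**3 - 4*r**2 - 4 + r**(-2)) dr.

149211/20

By the power rule, an antiderivative is F(r) = r**6/2 - r**4/4 - 4*r**3/3 - 4*r - 1/r.
Then F(5) - F(2) = (448163/60) - (53/6) = 149211/20.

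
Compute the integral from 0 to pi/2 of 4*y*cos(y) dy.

-4 + 2*pi

Integrate by parts once (u = y, dv = 4*cos(y) dy).
An antiderivative is F(y) = 4*y*sin(y) + 4*cos(y).
Then F(pi/2) - F(0) = (2*pi) - (4) = -4 + 2*pi.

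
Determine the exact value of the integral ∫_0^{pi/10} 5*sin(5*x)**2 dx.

Use the identity sin^2(5*x) = (1 - cos(10*x))/2.
An antiderivative is F(x) = 5*x/2 - sin(10*x)/4.
Then F(pi/10) - F(0) = (pi/4) - (0) = pi/4.

pi/4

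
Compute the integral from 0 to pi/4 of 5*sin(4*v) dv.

An antiderivative is F(v) = -5*cos(4*v)/4.
Then F(pi/4) - F(0) = (5/4) - (-5/4) = 5/2.

5/2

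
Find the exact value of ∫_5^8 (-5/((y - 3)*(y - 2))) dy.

-5*log(5) + 10*log(2)

Factor the denominator: y**2 - 5*y + 6 = (y - 2)(y - 3).
Partial fractions: -5/((y - 3)*(y - 2)) = 5/(y - 2) - 5/(y - 3).
An antiderivative is F(y) = -5*log(y - 3) + 5*log(y - 2).
Then F(8) - F(5) = (-5*log(5) + 5*log(2) + 5*log(3)) - (-5*log(2) + 5*log(3)) = -5*log(5) + 10*log(2).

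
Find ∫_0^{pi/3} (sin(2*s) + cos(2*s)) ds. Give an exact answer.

An antiderivative is F(s) = sin(2*s)/2 - cos(2*s)/2.
Then F(pi/3) - F(0) = (1/4 + sqrt(3)/4) - (-1/2) = sqrt(3)/4 + 3/4.

sqrt(3)/4 + 3/4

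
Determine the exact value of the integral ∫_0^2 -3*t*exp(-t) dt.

Integrate by parts once (u = t, dv = -3*exp(-t) dt).
An antiderivative is F(t) = (3*t + 3)*exp(-t).
Then F(2) - F(0) = (9*exp(-2)) - (3) = -3 + 9*exp(-2).

-3 + 9*exp(-2)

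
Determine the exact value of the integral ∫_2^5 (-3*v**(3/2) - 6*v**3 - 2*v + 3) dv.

-1851/2 - 30*sqrt(5) + 24*sqrt(2)/5

By the power rule, an antiderivative is F(v) = -6*v**(5/2)/5 - 3*v**4/2 - v**2 + 3*v.
Then F(5) - F(2) = (-1895/2 - 30*sqrt(5)) - (-22 - 24*sqrt(2)/5) = -1851/2 - 30*sqrt(5) + 24*sqrt(2)/5.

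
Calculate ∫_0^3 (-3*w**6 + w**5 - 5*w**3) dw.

-25677/28

By the power rule, an antiderivative is F(w) = -3*w**7/7 + w**6/6 - 5*w**4/4.
Then F(3) - F(0) = (-25677/28) - (0) = -25677/28.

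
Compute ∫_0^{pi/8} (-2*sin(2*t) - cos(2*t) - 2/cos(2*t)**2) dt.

-2 + sqrt(2)/4

An antiderivative is F(t) = -sin(2*t)/2 + cos(2*t) - tan(2*t).
Then F(pi/8) - F(0) = (-1 + sqrt(2)/4) - (1) = -2 + sqrt(2)/4.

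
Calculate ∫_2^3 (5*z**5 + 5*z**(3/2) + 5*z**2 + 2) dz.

-8*sqrt(2) + 18*sqrt(3) + 3527/6

By the power rule, an antiderivative is F(z) = 5*z**6/6 + 2*z**(5/2) + 5*z**3/3 + 2*z.
Then F(3) - F(2) = (18*sqrt(3) + 1317/2) - (8*sqrt(2) + 212/3) = -8*sqrt(2) + 18*sqrt(3) + 3527/6.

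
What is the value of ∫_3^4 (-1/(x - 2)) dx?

-log(2)

An antiderivative is F(x) = -log(x - 2).
Then F(4) - F(3) = (-log(2)) - (0) = -log(2).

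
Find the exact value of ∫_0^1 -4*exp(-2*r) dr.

-2 + 2*exp(-2)

An antiderivative is F(r) = 2*exp(-2*r).
Then F(1) - F(0) = (2*exp(-2)) - (2) = -2 + 2*exp(-2).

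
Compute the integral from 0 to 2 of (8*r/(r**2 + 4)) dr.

Let u = r**2 + 4, so du = 2*r dr. When r = 0, u = 4; when r = 2, u = 8.
The integral becomes 4·∫ 1/u du from 4 to 8, with antiderivative 4*log(u).
Back in r: F(r) = 4*log(r**2 + 4).
Then F(2) - F(0) = (12*log(2)) - (8*log(2)) = log(16).

log(16)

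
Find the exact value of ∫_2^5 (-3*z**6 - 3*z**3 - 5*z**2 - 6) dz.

By the power rule, an antiderivative is F(z) = -3*z**7/7 - 3*z**4/4 - 5*z**3/3 - 6*z.
Then F(5) - F(2) = (-2871895/84) - (-1936/21) = -954717/28.

-954717/28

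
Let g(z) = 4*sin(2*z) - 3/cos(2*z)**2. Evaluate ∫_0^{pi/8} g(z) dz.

An antiderivative is F(z) = -2*cos(2*z) - 3*tan(2*z)/2.
Then F(pi/8) - F(0) = (-3/2 - sqrt(2)) - (-2) = 1/2 - sqrt(2).

1/2 - sqrt(2)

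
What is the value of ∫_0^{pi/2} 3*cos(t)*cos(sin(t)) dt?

3*sin(1)

Let u = sin(t), so du = cos(t) dt. When t = 0, u = 0; when t = pi/2, u = 1.
The integral becomes 3·∫ cos(u) du from 0 to 1, with antiderivative 3*sin(u).
Back in t: F(t) = 3*sin(sin(t)).
Then F(pi/2) - F(0) = (3*sin(1)) - (0) = 3*sin(1).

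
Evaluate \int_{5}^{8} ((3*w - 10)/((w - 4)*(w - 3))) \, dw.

Factor the denominator: w**2 - 7*w + 12 = (w - 3)(w - 4).
Partial fractions: (3*w - 10)/((w - 4)*(w - 3)) = 1/(w - 3) + 2/(w - 4).
An antiderivative is F(w) = 2*log(w - 4) + log(w - 3).
Then F(8) - F(5) = (log(80)) - (log(2)) = log(40).

log(40)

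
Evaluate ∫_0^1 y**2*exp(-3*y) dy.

2/27 - 17*exp(-3)/27

Integrate by parts twice (u = y^2, dv = exp(-3*y) dy).
An antiderivative is F(y) = (-9*y**2 - 6*y - 2)*exp(-3*y)/27.
Then F(1) - F(0) = (-17*exp(-3)/27) - (-2/27) = 2/27 - 17*exp(-3)/27.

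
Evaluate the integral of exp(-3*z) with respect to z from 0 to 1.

-(1 - exp(3))*exp(-3)/3

An antiderivative is F(z) = -exp(-3*z)/3.
Then F(1) - F(0) = (-exp(-3)/3) - (-1/3) = -(1 - exp(3))*exp(-3)/3.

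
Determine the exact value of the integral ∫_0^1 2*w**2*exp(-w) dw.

Integrate by parts twice (u = w^2, dv = 2*exp(-w) dw).
An antiderivative is F(w) = (-2*w**2 - 4*w - 4)*exp(-w).
Then F(1) - F(0) = (-10*exp(-1)) - (-4) = 4 - 10*exp(-1).

4 - 10*exp(-1)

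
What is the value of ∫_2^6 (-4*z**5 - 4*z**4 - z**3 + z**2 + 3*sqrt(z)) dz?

-187536/5 - 4*sqrt(2) + 12*sqrt(6)

By the power rule, an antiderivative is F(z) = -2*z**6/3 - 4*z**5/5 - z**4/4 + 2*z**(3/2) + z**3/3.
Then F(6) - F(2) = (-187884/5 + 12*sqrt(6)) - (-348/5 + 4*sqrt(2)) = -187536/5 - 4*sqrt(2) + 12*sqrt(6).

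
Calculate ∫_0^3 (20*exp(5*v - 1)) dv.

-(4 - 4*exp(15))*exp(-1)

Let u = 5*v - 1, so du = 5 dv. When v = 0, u = -1; when v = 3, u = 14.
The integral becomes 4·∫ exp(u) du from -1 to 14, with antiderivative 4*exp(u).
Back in v: F(v) = 4*exp(5*v - 1).
Then F(3) - F(0) = (4*exp(14)) - (4*exp(-1)) = -(4 - 4*exp(15))*exp(-1).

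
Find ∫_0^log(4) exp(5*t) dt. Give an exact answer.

Let u = exp(t), so du = exp(t) dt. When t = 0, u = 1; when t = log(4), u = 4.
The integral becomes ∫ u**4 du from 1 to 4, with antiderivative u**5/5.
Back in t: F(t) = exp(5*t)/5.
Then F(log(4)) - F(0) = (1024/5) - (1/5) = 1023/5.

1023/5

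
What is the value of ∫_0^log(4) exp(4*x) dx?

Let u = exp(x), so du = exp(x) dx. When x = 0, u = 1; when x = log(4), u = 4.
The integral becomes ∫ u**3 du from 1 to 4, with antiderivative u**4/4.
Back in x: F(x) = exp(4*x)/4.
Then F(log(4)) - F(0) = (64) - (1/4) = 255/4.

255/4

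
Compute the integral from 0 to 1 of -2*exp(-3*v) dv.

An antiderivative is F(v) = 2*exp(-3*v)/3.
Then F(1) - F(0) = (2*exp(-3)/3) - (2/3) = -2/3 + 2*exp(-3)/3.

-2/3 + 2*exp(-3)/3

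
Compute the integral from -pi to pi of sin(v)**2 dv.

Use the identity sin^2(v) = (1 - cos(2*v))/2.
An antiderivative is F(v) = v/2 - sin(2*v)/4.
Then F(pi) - F(-pi) = (pi/2) - (-pi/2) = pi.

pi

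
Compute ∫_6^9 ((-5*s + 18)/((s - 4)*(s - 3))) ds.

Factor the denominator: s**2 - 7*s + 12 = (s - 3)(s - 4).
Partial fractions: (-5*s + 18)/((s - 4)*(s - 3)) = -3/(s - 3) - 2/(s - 4).
An antiderivative is F(s) = -2*log(s - 4) - 3*log(s - 3).
Then F(9) - F(6) = (-3*log(3) - 2*log(5) - 3*log(2)) - (-3*log(3) - 2*log(2)) = -log(50).

-log(50)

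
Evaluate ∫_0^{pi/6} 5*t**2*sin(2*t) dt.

-5/8 - 5*pi**2/144 + 5*sqrt(3)*pi/24

Integrate by parts twice (u = t^2, dv = 5*sin(2*t) dt).
An antiderivative is F(t) = -5*t**2*cos(2*t)/2 + 5*t*sin(2*t)/2 + 5*cos(2*t)/4.
Then F(pi/6) - F(0) = (-5*pi**2/144 + 5/8 + 5*sqrt(3)*pi/24) - (5/4) = -5/8 - 5*pi**2/144 + 5*sqrt(3)*pi/24.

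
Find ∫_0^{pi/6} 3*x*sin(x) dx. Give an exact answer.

-sqrt(3)*pi/4 + 3/2

Integrate by parts once (u = x, dv = 3*sin(x) dx).
An antiderivative is F(x) = -3*x*cos(x) + 3*sin(x).
Then F(pi/6) - F(0) = (-sqrt(3)*pi/4 + 3/2) - (0) = -sqrt(3)*pi/4 + 3/2.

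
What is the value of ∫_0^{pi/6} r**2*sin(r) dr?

Integrate by parts twice (u = r^2, dv = sin(r) dr).
An antiderivative is F(r) = -r**2*cos(r) + 2*r*sin(r) + 2*cos(r).
Then F(pi/6) - F(0) = (-sqrt(3)*pi**2/72 + pi/6 + sqrt(3)) - (2) = -2 - sqrt(3)*pi**2/72 + pi/6 + sqrt(3).

-2 - sqrt(3)*pi**2/72 + pi/6 + sqrt(3)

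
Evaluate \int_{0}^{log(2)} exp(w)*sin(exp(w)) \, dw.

-cos(2) + cos(1)

Let u = exp(w), so du = exp(w) dw. When w = 0, u = 1; when w = log(2), u = 2.
The integral becomes ∫ sin(u) du from 1 to 2, with antiderivative -cos(u).
Back in w: F(w) = -cos(exp(w)).
Then F(log(2)) - F(0) = (-cos(2)) - (-cos(1)) = -cos(2) + cos(1).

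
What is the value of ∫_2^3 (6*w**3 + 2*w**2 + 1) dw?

By the power rule, an antiderivative is F(w) = 3*w**4/2 + 2*w**3/3 + w.
Then F(3) - F(2) = (285/2) - (94/3) = 667/6.

667/6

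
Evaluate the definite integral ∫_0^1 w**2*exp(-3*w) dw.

2/27 - 17*exp(-3)/27

Integrate by parts twice (u = w^2, dv = exp(-3*w) dw).
An antiderivative is F(w) = (-9*w**2 - 6*w - 2)*exp(-3*w)/27.
Then F(1) - F(0) = (-17*exp(-3)/27) - (-2/27) = 2/27 - 17*exp(-3)/27.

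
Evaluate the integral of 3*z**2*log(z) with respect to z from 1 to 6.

-215/3 + 216*log(2) + 216*log(3)

Integrate by parts once (u = ln z, dv = 3*z**2 dz).
An antiderivative is F(z) = z**3*(3*log(z) - 1)/3.
Then F(6) - F(1) = (-72 + 216*log(2) + 216*log(3)) - (-1/3) = -215/3 + 216*log(2) + 216*log(3).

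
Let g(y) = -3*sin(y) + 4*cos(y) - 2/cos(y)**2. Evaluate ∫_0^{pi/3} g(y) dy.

-3/2

An antiderivative is F(y) = 4*sin(y) + 3*cos(y) - 2*tan(y).
Then F(pi/3) - F(0) = (3/2) - (3) = -3/2.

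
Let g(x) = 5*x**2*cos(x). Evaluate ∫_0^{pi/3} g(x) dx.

Integrate by parts twice (u = x^2, dv = 5*cos(x) dx).
An antiderivative is F(x) = 5*x**2*sin(x) + 10*x*cos(x) - 10*sin(x).
Then F(pi/3) - F(0) = (-5*sqrt(3) + 5*sqrt(3)*pi**2/18 + 5*pi/3) - (0) = -5*sqrt(3) + 5*sqrt(3)*pi**2/18 + 5*pi/3.

-5*sqrt(3) + 5*sqrt(3)*pi**2/18 + 5*pi/3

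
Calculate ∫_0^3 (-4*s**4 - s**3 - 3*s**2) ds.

By the power rule, an antiderivative is F(s) = -4*s**5/5 - s**4/4 - s**3.
Then F(3) - F(0) = (-4833/20) - (0) = -4833/20.

-4833/20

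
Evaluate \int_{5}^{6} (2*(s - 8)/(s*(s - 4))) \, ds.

Factor the denominator: s**2 - 4*s = s(s - 4).
Partial fractions: 2*(s - 8)/(s*(s - 4)) = 4/s - 2/(s - 4).
An antiderivative is F(s) = 4*log(s) - 2*log(s - 4).
Then F(6) - F(5) = (2*log(2) + 4*log(3)) - (4*log(5)) = -4*log(5) + 2*log(2) + 4*log(3).

-4*log(5) + 2*log(2) + 4*log(3)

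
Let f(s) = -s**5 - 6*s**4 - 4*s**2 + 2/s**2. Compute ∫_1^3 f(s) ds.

By the power rule, an antiderivative is F(s) = -s**6/6 - 6*s**5/5 - 4*s**3/3 - 2/s.
Then F(3) - F(1) = (-13493/30) - (-47/10) = -6676/15.

-6676/15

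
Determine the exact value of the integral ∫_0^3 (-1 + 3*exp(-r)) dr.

An antiderivative is F(r) = -r - 3*exp(-r).
Then F(3) - F(0) = (-3 - 3*exp(-3)) - (-3) = -3*exp(-3).

-3*exp(-3)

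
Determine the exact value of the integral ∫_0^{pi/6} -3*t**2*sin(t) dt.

-3*sqrt(3) - pi/2 + sqrt(3)*pi**2/24 + 6

Integrate by parts twice (u = t^2, dv = -3*sin(t) dt).
An antiderivative is F(t) = 3*t**2*cos(t) - 6*t*sin(t) - 6*cos(t).
Then F(pi/6) - F(0) = (-3*sqrt(3) - pi/2 + sqrt(3)*pi**2/24) - (-6) = -3*sqrt(3) - pi/2 + sqrt(3)*pi**2/24 + 6.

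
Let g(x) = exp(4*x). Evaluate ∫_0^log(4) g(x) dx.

255/4

Let u = exp(x), so du = exp(x) dx. When x = 0, u = 1; when x = log(4), u = 4.
The integral becomes ∫ u**3 du from 1 to 4, with antiderivative u**4/4.
Back in x: F(x) = exp(4*x)/4.
Then F(log(4)) - F(0) = (64) - (1/4) = 255/4.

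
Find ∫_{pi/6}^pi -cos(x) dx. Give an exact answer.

An antiderivative is F(x) = -sin(x).
Then F(pi) - F(pi/6) = (0) - (-1/2) = 1/2.

1/2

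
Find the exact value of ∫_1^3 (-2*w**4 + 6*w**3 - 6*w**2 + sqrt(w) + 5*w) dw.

By the power rule, an antiderivative is F(w) = -2*w**5/5 + 3*w**4/2 + 2*w**(3/2)/3 - 2*w**3 + 5*w**2/2.
Then F(3) - F(1) = (-36/5 + 2*sqrt(3)) - (34/15) = -142/15 + 2*sqrt(3).

-142/15 + 2*sqrt(3)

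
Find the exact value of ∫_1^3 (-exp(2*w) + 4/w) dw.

-exp(6)/2 + exp(2)/2 + log(81)

An antiderivative is F(w) = -exp(2*w)/2 + 4*log(w).
Then F(3) - F(1) = (-exp(6)/2 + log(81)) - (-exp(2)/2) = -exp(6)/2 + exp(2)/2 + log(81).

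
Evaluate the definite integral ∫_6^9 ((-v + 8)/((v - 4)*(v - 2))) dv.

-3*log(7) + 4*log(2) + 2*log(5)

Factor the denominator: v**2 - 6*v + 8 = (v - 2)(v - 4).
Partial fractions: (-v + 8)/((v - 4)*(v - 2)) = -3/(v - 2) + 2/(v - 4).
An antiderivative is F(v) = 2*log(v - 4) - 3*log(v - 2).
Then F(9) - F(6) = (-3*log(7) + 2*log(5)) - (-log(16)) = -3*log(7) + 4*log(2) + 2*log(5).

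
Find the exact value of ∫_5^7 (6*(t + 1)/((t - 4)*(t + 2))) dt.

Factor the denominator: t**2 - 2*t - 8 = (t + 2)(t - 4).
Partial fractions: 6*(t + 1)/((t - 4)*(t + 2)) = 1/(t + 2) + 5/(t - 4).
An antiderivative is F(t) = 5*log(t - 4) + log(t + 2).
Then F(7) - F(5) = (7*log(3)) - (log(7)) = -log(7) + 7*log(3).

-log(7) + 7*log(3)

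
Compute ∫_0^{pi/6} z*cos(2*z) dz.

-1/8 + sqrt(3)*pi/24

Integrate by parts once (u = z, dv = cos(2*z) dz).
An antiderivative is F(z) = z*sin(2*z)/2 + cos(2*z)/4.
Then F(pi/6) - F(0) = (1/8 + sqrt(3)*pi/24) - (1/4) = -1/8 + sqrt(3)*pi/24.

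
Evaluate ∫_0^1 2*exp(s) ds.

An antiderivative is F(s) = 2*exp(s).
Then F(1) - F(0) = (2*E) - (2) = -2 + 2*E.

-2 + 2*E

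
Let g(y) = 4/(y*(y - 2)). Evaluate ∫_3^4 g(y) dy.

log(9/4)

Factor the denominator: y**2 - 2*y = y(y - 2).
Partial fractions: 4/(y*(y - 2)) = -2/y + 2/(y - 2).
An antiderivative is F(y) = -2*log(y) + 2*log(y - 2).
Then F(4) - F(3) = (-log(4)) - (-log(9)) = log(9/4).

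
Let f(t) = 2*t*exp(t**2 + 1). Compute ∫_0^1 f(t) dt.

-exp(1) + exp(2)

Let u = t**2 + 1, so du = 2*t dt. When t = 0, u = 1; when t = 1, u = 2.
The integral becomes ∫ exp(u) du from 1 to 2, with antiderivative exp(u).
Back in t: F(t) = exp(t**2 + 1).
Then F(1) - F(0) = (exp(2)) - (exp(1)) = -exp(1) + exp(2).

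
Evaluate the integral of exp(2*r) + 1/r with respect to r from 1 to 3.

-exp(2)/2 + log(3) + exp(6)/2

An antiderivative is F(r) = exp(2*r)/2 + log(r).
Then F(3) - F(1) = (log(3) + exp(6)/2) - (exp(2)/2) = -exp(2)/2 + log(3) + exp(6)/2.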